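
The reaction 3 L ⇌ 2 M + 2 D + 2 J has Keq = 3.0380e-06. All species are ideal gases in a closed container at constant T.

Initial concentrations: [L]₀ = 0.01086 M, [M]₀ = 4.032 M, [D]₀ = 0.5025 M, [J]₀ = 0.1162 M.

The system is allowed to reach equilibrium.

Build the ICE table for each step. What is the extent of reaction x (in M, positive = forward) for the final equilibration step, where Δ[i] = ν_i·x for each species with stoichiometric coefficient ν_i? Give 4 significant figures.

x = -0.05805 M

Q₀ = 4.3275e+04 vs Keq = 3.0380e-06 ⇒ Q>K, reverse
Step 1:
                    L           M           D           J
  Initial     0.01086       4.032      0.5025      0.1162
  Change       0.1742     -0.1161     -0.1161     -0.1161
  Equil         0.185       3.916      0.3864  9.1679e-05
  solve Keq expr → x = -0.05805; check Q = 3.0380e-06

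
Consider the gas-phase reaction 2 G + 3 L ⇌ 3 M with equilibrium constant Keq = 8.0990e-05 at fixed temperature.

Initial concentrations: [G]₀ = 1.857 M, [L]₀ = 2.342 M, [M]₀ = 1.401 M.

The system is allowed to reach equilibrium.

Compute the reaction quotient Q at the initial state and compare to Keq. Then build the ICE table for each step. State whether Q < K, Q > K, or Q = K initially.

Q₀ = 0.06208; Q > K (proceeds reverse)

Q₀ = 0.06208 vs Keq = 8.0990e-05 ⇒ Q>K, reverse
Step 1:
                   G          L          M
  Initial      1.857      2.342      1.401
  Change      0.7452      1.118     -1.118
  Equil        2.602       3.46     0.2832
  solve Keq expr → x = -0.3726; check Q = 8.0990e-05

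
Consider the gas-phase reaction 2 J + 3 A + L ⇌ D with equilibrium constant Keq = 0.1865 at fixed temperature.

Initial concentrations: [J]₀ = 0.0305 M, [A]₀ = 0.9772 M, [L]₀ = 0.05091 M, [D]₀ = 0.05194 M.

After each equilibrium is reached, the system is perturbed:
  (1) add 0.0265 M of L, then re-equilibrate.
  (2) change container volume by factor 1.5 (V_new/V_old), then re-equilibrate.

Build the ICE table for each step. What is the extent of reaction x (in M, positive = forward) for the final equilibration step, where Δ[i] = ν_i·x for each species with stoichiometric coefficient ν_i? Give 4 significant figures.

Q₀ = 1175 vs Keq = 0.1865 ⇒ Q>K, reverse
Step 1:
                   J          A          L          D
  init        0.0305     0.9772    0.05091    0.05194
  Δ           0.1029     0.1543    0.05145   -0.05145
  eq          0.1334      1.132     0.1024 4.9215e-04
  solve Keq expr → x = -0.05145; check Q = 0.1865
Then add 0.0265 M of L.
Step 2:
                   J          A          L          D
  init        0.1334      1.132     0.1289 4.9215e-04
  Δ       -2.4783e-04 -3.7174e-04 -1.2391e-04 1.2391e-04
  eq          0.1331      1.131     0.1287 6.1606e-04
  solve Keq expr → x = 1.2391e-04; check Q = 0.1865
Then change container volume by factor 1.5 (V_new/V_old).
Step 3:
                   J          A          L          D
  init       0.08877     0.7541    0.08582 4.1071e-04
  Δ       7.1059e-04   0.001066 3.5529e-04 -3.5529e-04
  eq         0.08948     0.7552    0.08618 5.5416e-05
  solve Keq expr → x = -3.5529e-04; check Q = 0.1865

x = -3.5529e-04 M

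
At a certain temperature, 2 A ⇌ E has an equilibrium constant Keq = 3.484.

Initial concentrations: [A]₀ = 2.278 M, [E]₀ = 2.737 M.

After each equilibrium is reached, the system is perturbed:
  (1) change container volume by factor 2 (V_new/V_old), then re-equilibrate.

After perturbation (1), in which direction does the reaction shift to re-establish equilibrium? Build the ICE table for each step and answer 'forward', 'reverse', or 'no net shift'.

Direction: reverse

Q₀ = 0.5274 vs Keq = 3.484 ⇒ Q<K, forward
Step 1:
                  A         E
  I           2.278     2.737
  C          -1.293    0.6463
  E          0.9854     3.383
  solve Keq expr → x = 0.6463; check Q = 3.484
Then change container volume by factor 2 (V_new/V_old).
Step 2:
                  A         E
  I          0.4927     1.692
  C          0.1848   -0.0924
  E          0.6775     1.599
  solve Keq expr → x = -0.0924; check Q = 3.484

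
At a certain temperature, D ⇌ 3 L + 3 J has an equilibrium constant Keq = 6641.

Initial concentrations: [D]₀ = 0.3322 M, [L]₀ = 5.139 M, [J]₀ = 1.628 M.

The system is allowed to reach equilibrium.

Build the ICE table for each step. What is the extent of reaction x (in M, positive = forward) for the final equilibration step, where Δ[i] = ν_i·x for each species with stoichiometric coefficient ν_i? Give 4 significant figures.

x = 0.1269 M

Q₀ = 1763 vs Keq = 6641 ⇒ Q<K, forward
Step 1:
                   D          L          J
  init        0.3322      5.139      1.628
  Δ          -0.1269     0.3808     0.3808
  eq          0.2053       5.52      2.009
  solve Keq expr → x = 0.1269; check Q = 6641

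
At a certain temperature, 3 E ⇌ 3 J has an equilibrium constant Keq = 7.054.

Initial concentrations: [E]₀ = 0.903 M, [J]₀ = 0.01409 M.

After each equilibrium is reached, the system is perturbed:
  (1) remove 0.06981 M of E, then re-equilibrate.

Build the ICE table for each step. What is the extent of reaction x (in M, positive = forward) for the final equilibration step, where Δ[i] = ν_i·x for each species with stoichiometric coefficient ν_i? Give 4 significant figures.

x = -0.01529 M

Q₀ = 3.7990e-06 vs Keq = 7.054 ⇒ Q<K, forward
Step 1:
                  E         J
  Initial     0.903   0.01409
  Change    -0.5887    0.5887
  Equil      0.3143    0.6028
  solve Keq expr → x = 0.1962; check Q = 7.054
Then remove 0.06981 M of E.
Step 2:
                  E         J
  Initial    0.2445    0.6028
  Change    0.04588  -0.04588
  Equil      0.2904    0.5569
  solve Keq expr → x = -0.01529; check Q = 7.054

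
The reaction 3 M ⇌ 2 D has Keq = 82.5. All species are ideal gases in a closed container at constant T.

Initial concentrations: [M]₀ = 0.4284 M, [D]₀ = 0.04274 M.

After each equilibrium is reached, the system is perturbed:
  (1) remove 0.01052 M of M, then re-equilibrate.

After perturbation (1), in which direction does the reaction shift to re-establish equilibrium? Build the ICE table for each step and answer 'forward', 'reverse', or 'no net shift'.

Q₀ = 0.02323 vs Keq = 82.5 ⇒ Q<K, forward
Step 1:
                  M         D
  I          0.4284   0.04274
  C         -0.3336    0.2224
  E          0.0948    0.2651
  solve Keq expr → x = 0.1112; check Q = 82.5
Then remove 0.01052 M of M.
Step 2:
                  M         D
  I         0.08428    0.2651
  C        0.009073 -0.006048
  E         0.09336    0.2591
  solve Keq expr → x = -0.003024; check Q = 82.5

Direction: reverse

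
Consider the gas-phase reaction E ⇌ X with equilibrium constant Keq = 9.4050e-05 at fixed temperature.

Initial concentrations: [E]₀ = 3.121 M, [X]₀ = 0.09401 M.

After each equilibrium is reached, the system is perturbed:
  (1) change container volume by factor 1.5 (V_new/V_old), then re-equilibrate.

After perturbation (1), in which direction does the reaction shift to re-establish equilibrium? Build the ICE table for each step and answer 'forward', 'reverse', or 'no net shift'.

Q₀ = 0.03012 vs Keq = 9.4050e-05 ⇒ Q>K, reverse
Step 1:
                   E          X
  Initial      3.121    0.09401
  Change     0.09371   -0.09371
  Equil        3.215 3.0234e-04
  solve Keq expr → x = -0.09371; check Q = 9.4050e-05
Then change container volume by factor 1.5 (V_new/V_old).
Step 2:
                   E          X
  Initial      2.143 2.0156e-04
  Change           0          0
  Equil        2.143 2.0156e-04
  solve Keq expr → x = 0; check Q = 9.4050e-05

Direction: no net shift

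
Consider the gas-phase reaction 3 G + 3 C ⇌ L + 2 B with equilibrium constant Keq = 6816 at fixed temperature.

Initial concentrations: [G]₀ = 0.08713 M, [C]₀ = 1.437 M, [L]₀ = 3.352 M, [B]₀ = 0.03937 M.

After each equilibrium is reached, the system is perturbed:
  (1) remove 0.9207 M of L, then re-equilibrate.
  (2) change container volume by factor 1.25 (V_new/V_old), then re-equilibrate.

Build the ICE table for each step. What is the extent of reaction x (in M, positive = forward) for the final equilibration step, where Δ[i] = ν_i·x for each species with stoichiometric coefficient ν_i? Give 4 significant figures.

Q₀ = 2.647 vs Keq = 6816 ⇒ Q<K, forward
Step 1:
                  G         C         L         B
  I         0.08713     1.437     3.352   0.03937
  C        -0.07548  -0.07548   0.02516   0.05032
  E         0.01165     1.362     3.377   0.08969
  solve Keq expr → x = 0.02516; check Q = 6816
Then remove 0.9207 M of L.
Step 2:
                  G         C         L         B
  I         0.01165     1.362     2.456   0.08969
  C       -0.001106 -0.001106 3.6865e-04 7.3729e-04
  E         0.01054      1.36     2.457   0.09043
  solve Keq expr → x = 3.6865e-04; check Q = 6816
Then change container volume by factor 1.25 (V_new/V_old).
Step 3:
                  G         C         L         B
  I        0.008432     1.088     1.965   0.07234
  C        0.001961  0.001961 -6.5356e-04 -0.001307
  E         0.01039      1.09     1.965   0.07104
  solve Keq expr → x = -6.5356e-04; check Q = 6816

x = -6.5356e-04 M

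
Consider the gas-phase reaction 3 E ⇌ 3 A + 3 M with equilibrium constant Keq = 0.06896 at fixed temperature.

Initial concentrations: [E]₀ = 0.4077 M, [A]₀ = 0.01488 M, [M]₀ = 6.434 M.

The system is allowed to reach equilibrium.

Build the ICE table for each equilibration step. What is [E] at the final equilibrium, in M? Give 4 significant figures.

Q₀ = 0.01295 vs Keq = 0.06896 ⇒ Q<K, forward
Step 1:
                    E           A           M
  init         0.4077     0.01488       6.434
  Δ           -0.0104      0.0104      0.0104
  eq           0.3973     0.02528       6.444
  solve Keq expr → x = 0.003467; check Q = 0.06896

[E]_eq = 0.3973 M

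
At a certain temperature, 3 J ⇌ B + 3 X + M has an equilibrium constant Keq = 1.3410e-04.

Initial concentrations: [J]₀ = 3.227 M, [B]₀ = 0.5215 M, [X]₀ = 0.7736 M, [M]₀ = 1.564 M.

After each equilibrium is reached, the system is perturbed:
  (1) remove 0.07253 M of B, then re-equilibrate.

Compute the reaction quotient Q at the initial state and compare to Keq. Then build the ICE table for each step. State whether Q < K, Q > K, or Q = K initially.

Q₀ = 0.01124; Q > K (proceeds reverse)

Q₀ = 0.01124 vs Keq = 1.3410e-04 ⇒ Q>K, reverse
Step 1:
                   J          B          X          M
  I            3.227     0.5215     0.7736      1.564
  C            0.528     -0.176     -0.528     -0.176
  E            3.755     0.3455     0.2456      1.388
  solve Keq expr → x = -0.176; check Q = 1.3410e-04
Then remove 0.07253 M of B.
Step 2:
                   J          B          X          M
  I            3.755      0.273     0.2456      1.388
  C         -0.01675   0.005584    0.01675   0.005584
  E            3.738     0.2785     0.2623      1.394
  solve Keq expr → x = 0.005584; check Q = 1.3410e-04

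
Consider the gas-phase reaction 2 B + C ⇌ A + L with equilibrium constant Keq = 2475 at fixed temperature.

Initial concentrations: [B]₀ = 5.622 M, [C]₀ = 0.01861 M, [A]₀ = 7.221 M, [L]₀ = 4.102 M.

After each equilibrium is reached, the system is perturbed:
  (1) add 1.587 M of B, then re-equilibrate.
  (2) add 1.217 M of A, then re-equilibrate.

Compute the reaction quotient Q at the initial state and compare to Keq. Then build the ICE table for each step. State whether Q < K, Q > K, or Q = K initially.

Q₀ = 50.36; Q < K (proceeds forward)

Q₀ = 50.36 vs Keq = 2475 ⇒ Q<K, forward
Step 1:
                   B          C          A          L
  init         5.622    0.01861      7.221      4.102
  Δ         -0.03645   -0.01822    0.01822    0.01822
  eq           5.586 3.8628e-04      7.239       4.12
  solve Keq expr → x = 0.01822; check Q = 2475
Then add 1.587 M of B.
Step 2:
                   B          C          A          L
  init         7.173 3.8628e-04      7.239       4.12
  Δ       -3.0399e-04 -1.5199e-04 1.5199e-04 1.5199e-04
  eq           7.172 2.3429e-04      7.239       4.12
  solve Keq expr → x = 1.5199e-04; check Q = 2475
Then add 1.217 M of A.
Step 3:
                   B          C          A          L
  init         7.172 2.3429e-04      8.456       4.12
  Δ       7.8752e-05 3.9376e-05 -3.9376e-05 -3.9376e-05
  eq           7.172 2.7367e-04      8.456       4.12
  solve Keq expr → x = -3.9376e-05; check Q = 2475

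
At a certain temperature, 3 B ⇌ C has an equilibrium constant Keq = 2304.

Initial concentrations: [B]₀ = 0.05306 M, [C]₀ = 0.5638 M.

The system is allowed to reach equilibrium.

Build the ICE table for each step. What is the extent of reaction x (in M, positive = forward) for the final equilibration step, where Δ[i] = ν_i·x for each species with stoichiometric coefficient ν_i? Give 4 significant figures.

Q₀ = 3774 vs Keq = 2304 ⇒ Q>K, reverse
Step 1:
                  B         C
  init      0.05306    0.5638
  Δ        0.009372 -0.003124
  eq        0.06243    0.5607
  solve Keq expr → x = -0.003124; check Q = 2304

x = -0.003124 M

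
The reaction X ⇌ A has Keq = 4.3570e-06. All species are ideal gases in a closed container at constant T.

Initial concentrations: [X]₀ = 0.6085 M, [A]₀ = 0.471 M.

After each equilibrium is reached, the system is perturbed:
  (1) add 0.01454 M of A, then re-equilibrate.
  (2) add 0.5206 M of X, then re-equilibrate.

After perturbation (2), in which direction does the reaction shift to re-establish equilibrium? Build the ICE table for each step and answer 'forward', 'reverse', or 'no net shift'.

Direction: forward

Q₀ = 0.774 vs Keq = 4.3570e-06 ⇒ Q>K, reverse
Step 1:
                    X           A
  Initial      0.6085       0.471
  Change        0.471      -0.471
  Equil         1.079  4.7034e-06
  solve Keq expr → x = -0.471; check Q = 4.3570e-06
Then add 0.01454 M of A.
Step 2:
                    X           A
  Initial       1.079     0.01454
  Change      0.01454    -0.01454
  Equil         1.094  4.7667e-06
  solve Keq expr → x = -0.01454; check Q = 4.3570e-06
Then add 0.5206 M of X.
Step 3:
                    X           A
  Initial       1.615  4.7667e-06
  Change  -2.2682e-06  2.2682e-06
  Equil         1.615  7.0350e-06
  solve Keq expr → x = 2.2682e-06; check Q = 4.3570e-06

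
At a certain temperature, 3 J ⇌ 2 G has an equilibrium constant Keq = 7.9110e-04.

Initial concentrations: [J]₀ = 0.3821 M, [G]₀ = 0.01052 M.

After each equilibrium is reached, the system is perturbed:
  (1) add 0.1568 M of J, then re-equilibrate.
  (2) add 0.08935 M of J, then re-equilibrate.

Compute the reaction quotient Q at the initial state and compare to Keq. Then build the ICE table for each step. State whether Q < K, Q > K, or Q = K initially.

Q₀ = 0.001984; Q > K (proceeds reverse)

Q₀ = 0.001984 vs Keq = 7.9110e-04 ⇒ Q>K, reverse
Step 1:
                  J         G
  init       0.3821   0.01052
  Δ        0.005595  -0.00373
  eq         0.3877   0.00679
  solve Keq expr → x = -0.001865; check Q = 7.9110e-04
Then add 0.1568 M of J.
Step 2:
                  J         G
  init       0.5445   0.00679
  Δ       -0.006466   0.00431
  eq          0.538    0.0111
  solve Keq expr → x = 0.002155; check Q = 7.9110e-04
Then add 0.08935 M of J.
Step 3:
                  J         G
  init       0.6274    0.0111
  Δ        -0.00411   0.00274
  eq         0.6233   0.01384
  solve Keq expr → x = 0.00137; check Q = 7.9110e-04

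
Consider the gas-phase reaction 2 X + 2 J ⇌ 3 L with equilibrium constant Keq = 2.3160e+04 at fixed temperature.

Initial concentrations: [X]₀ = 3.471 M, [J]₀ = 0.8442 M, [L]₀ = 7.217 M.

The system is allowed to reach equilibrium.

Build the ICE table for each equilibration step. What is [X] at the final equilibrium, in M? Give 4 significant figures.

[X]_eq = 2.686 M

Q₀ = 43.78 vs Keq = 2.3160e+04 ⇒ Q<K, forward
Step 1:
                    X           J           L
  init          3.471      0.8442       7.217
  Δ           -0.7847     -0.7847       1.177
  eq            2.686     0.05949       8.394
  solve Keq expr → x = 0.3924; check Q = 2.3160e+04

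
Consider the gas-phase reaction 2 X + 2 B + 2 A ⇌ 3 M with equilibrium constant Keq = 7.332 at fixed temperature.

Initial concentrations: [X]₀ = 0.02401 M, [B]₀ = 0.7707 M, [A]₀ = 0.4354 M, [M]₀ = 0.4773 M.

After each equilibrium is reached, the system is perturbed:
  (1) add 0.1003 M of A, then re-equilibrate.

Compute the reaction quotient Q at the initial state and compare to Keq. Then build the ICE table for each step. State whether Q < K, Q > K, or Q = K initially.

Q₀ = 1675 vs Keq = 7.332 ⇒ Q>K, reverse
Step 1:
                   X          B          A          M
  Initial    0.02401     0.7707     0.4354     0.4773
  Change      0.1101     0.1101     0.1101    -0.1651
  Equil       0.1341     0.8808     0.5455     0.3122
  solve Keq expr → x = -0.05504; check Q = 7.332
Then add 0.1003 M of A.
Step 2:
                   X          B          A          M
  Initial     0.1341     0.8808     0.6458     0.3122
  Change   -0.009653  -0.009653  -0.009653    0.01448
  Equil       0.1244     0.8711     0.6361     0.3267
  solve Keq expr → x = 0.004826; check Q = 7.332

Q₀ = 1675; Q > K (proceeds reverse)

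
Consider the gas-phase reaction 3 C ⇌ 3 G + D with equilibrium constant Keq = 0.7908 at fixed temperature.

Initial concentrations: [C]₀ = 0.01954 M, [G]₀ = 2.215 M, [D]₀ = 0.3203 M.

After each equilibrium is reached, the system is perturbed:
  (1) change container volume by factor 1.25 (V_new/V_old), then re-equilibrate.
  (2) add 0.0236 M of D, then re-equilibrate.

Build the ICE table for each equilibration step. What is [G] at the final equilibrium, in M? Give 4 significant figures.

[G]_eq = 1.204 M

Q₀ = 4.6656e+05 vs Keq = 0.7908 ⇒ Q>K, reverse
Step 1:
                   C          G          D
  Initial    0.01954      2.215     0.3203
  Change      0.7026    -0.7026    -0.2342
  Equil       0.7222      1.512    0.08609
  solve Keq expr → x = -0.2342; check Q = 0.7908
Then change container volume by factor 1.25 (V_new/V_old).
Step 2:
                   C          G          D
  Initial     0.5777       1.21    0.06888
  Change    -0.01803    0.01803    0.00601
  Equil       0.5597      1.228    0.07489
  solve Keq expr → x = 0.00601; check Q = 0.7908
Then add 0.0236 M of D.
Step 3:
                   C          G          D
  Initial     0.5597      1.228    0.09849
  Change     0.02436   -0.02436  -0.008119
  Equil       0.5841      1.204    0.09037
  solve Keq expr → x = -0.008119; check Q = 0.7908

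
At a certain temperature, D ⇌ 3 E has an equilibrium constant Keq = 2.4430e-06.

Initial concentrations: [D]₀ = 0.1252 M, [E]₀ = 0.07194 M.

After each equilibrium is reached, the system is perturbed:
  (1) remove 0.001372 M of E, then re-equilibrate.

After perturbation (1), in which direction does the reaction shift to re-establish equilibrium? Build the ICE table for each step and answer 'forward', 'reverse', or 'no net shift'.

Direction: forward

Q₀ = 0.002974 vs Keq = 2.4430e-06 ⇒ Q>K, reverse
Step 1:
                    D           E
  Initial      0.1252     0.07194
  Change      0.02161    -0.06484
  Equil        0.1468    0.007105
  solve Keq expr → x = -0.02161; check Q = 2.4430e-06
Then remove 0.001372 M of E.
Step 2:
                    D           E
  Initial      0.1468    0.005733
  Change  -4.5488e-04    0.001365
  Equil        0.1464    0.007098
  solve Keq expr → x = 4.5488e-04; check Q = 2.4430e-06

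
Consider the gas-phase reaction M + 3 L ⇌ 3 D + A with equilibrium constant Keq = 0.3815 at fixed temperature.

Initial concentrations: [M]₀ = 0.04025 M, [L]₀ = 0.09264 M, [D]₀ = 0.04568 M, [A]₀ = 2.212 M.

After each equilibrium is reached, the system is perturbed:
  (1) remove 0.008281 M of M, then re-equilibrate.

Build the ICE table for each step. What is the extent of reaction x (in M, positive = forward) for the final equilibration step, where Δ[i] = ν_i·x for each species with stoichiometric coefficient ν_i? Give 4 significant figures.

Q₀ = 6.589 vs Keq = 0.3815 ⇒ Q>K, reverse
Step 1:
                  M         L         D         A
  init      0.04025   0.09264   0.04568     2.212
  Δ        0.007474   0.02242  -0.02242 -0.007474
  eq        0.04772    0.1151   0.02326     2.205
  solve Keq expr → x = -0.007474; check Q = 0.3815
Then remove 0.008281 M of M.
Step 2:
                  M         L         D         A
  init      0.03944    0.1151   0.02326     2.205
  Δ       3.8092e-04  0.001143 -0.001143 -3.8092e-04
  eq        0.03982    0.1162   0.02212     2.204
  solve Keq expr → x = -3.8092e-04; check Q = 0.3815

x = -3.8092e-04 M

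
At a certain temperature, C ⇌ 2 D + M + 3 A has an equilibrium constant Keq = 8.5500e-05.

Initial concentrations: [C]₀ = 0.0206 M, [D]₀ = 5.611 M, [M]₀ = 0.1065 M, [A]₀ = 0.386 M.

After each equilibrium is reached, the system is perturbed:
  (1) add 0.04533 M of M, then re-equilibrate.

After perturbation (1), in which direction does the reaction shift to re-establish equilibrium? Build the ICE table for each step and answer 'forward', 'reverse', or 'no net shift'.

Q₀ = 9.361 vs Keq = 8.5500e-05 ⇒ Q>K, reverse
Step 1:
                   C          D          M          A
  init        0.0206      5.611     0.1065      0.386
  Δ           0.1054    -0.2108    -0.1054    -0.3162
  eq           0.126        5.4   0.001088    0.06976
  solve Keq expr → x = -0.1054; check Q = 8.5500e-05
Then add 0.04533 M of M.
Step 2:
                   C          D          M          A
  init         0.126        5.4    0.04642    0.06976
  Δ          0.01532   -0.03064   -0.01532   -0.04597
  eq          0.1413       5.37     0.0311     0.0238
  solve Keq expr → x = -0.01532; check Q = 8.5500e-05

Direction: reverse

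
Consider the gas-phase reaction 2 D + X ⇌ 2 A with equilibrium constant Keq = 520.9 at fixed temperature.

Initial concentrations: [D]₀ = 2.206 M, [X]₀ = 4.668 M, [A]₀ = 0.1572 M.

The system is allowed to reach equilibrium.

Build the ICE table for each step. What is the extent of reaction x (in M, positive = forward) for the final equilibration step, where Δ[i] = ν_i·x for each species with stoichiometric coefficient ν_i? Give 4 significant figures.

Q₀ = 0.001088 vs Keq = 520.9 ⇒ Q<K, forward
Step 1:
                    D           X           A
  Initial       2.206       4.668      0.1572
  Change       -2.153      -1.076       2.153
  Equil        0.0534       3.592        2.31
  solve Keq expr → x = 1.076; check Q = 520.9

x = 1.076 M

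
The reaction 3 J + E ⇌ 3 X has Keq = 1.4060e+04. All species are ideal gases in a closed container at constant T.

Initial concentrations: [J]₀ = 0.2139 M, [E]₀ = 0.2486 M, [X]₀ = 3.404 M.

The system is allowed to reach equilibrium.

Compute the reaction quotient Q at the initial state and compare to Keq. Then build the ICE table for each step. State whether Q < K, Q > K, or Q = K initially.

Q₀ = 1.6212e+04 vs Keq = 1.4060e+04 ⇒ Q>K, reverse
Step 1:
                   J          E          X
  I           0.2139     0.2486      3.404
  C         0.008926   0.002975  -0.008926
  E           0.2228     0.2516      3.395
  solve Keq expr → x = -0.002975; check Q = 1.4060e+04

Q₀ = 1.6212e+04; Q > K (proceeds reverse)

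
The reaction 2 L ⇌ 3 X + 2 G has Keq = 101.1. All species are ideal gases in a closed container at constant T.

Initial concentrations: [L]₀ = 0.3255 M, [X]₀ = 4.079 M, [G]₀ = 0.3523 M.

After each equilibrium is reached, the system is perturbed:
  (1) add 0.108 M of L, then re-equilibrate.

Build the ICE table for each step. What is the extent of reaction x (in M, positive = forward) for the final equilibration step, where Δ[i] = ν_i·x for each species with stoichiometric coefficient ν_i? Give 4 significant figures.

Q₀ = 79.5 vs Keq = 101.1 ⇒ Q<K, forward
Step 1:
                  L         X         G
  Initial    0.3255     4.079    0.3523
  Change   -0.01854   0.02782   0.01854
  Equil       0.307     4.107    0.3708
  solve Keq expr → x = 0.009272; check Q = 101.1
Then add 0.108 M of L.
Step 2:
                  L         X         G
  Initial     0.415     4.107    0.3708
  Change   -0.05344   0.08016   0.05344
  Equil      0.3615     4.187    0.4243
  solve Keq expr → x = 0.02672; check Q = 101.1

x = 0.02672 M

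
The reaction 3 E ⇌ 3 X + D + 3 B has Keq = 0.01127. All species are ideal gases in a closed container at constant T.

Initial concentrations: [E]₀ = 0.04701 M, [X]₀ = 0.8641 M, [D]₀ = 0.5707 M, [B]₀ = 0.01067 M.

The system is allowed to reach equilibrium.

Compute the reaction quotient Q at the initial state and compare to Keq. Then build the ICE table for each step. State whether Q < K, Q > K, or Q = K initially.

Q₀ = 0.004305; Q < K (proceeds forward)

Q₀ = 0.004305 vs Keq = 0.01127 ⇒ Q<K, forward
Step 1:
                   E          X          D          B
  I          0.04701     0.8641     0.5707    0.01067
  C        -0.003031   0.003031    0.00101   0.003031
  E          0.04398     0.8671     0.5717     0.0137
  solve Keq expr → x = 0.00101; check Q = 0.01127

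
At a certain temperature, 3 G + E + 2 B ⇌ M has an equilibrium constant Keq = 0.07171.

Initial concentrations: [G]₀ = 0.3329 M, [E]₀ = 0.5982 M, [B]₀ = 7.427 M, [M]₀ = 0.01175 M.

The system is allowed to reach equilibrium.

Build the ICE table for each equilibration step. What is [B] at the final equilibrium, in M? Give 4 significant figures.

Q₀ = 0.009652 vs Keq = 0.07171 ⇒ Q<K, forward
Step 1:
                   G          E          B          M
  Initial     0.3329     0.5982      7.427    0.01175
  Change    -0.07701   -0.02567   -0.05134    0.02567
  Equil       0.2559     0.5725      7.376    0.03742
  solve Keq expr → x = 0.02567; check Q = 0.07171

[B]_eq = 7.376 M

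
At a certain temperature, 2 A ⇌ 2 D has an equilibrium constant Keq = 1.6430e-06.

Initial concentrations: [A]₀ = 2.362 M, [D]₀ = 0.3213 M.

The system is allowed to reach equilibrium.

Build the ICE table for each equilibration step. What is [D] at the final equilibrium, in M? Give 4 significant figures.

Q₀ = 0.0185 vs Keq = 1.6430e-06 ⇒ Q>K, reverse
Step 1:
                    A           D
  I             2.362      0.3213
  C            0.3179     -0.3179
  E              2.68    0.003435
  solve Keq expr → x = -0.1589; check Q = 1.6430e-06

[D]_eq = 0.003435 M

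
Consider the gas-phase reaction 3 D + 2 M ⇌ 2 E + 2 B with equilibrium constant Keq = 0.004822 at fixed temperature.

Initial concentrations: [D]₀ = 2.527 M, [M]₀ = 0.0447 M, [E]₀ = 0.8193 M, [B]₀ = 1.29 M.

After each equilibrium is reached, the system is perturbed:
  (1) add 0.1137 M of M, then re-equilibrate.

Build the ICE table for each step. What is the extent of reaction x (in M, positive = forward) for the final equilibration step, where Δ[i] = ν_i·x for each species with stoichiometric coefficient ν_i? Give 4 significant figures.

Q₀ = 34.64 vs Keq = 0.004822 ⇒ Q>K, reverse
Step 1:
                   D          M          E          B
  Initial      2.527     0.0447     0.8193       1.29
  Change      0.7751     0.5168    -0.5168    -0.5168
  Equil        3.302     0.5615     0.3025     0.7732
  solve Keq expr → x = -0.2584; check Q = 0.004822
Then add 0.1137 M of M.
Step 2:
                   D          M          E          B
  Initial      3.302     0.6752     0.3025     0.7732
  Change    -0.04172   -0.02781    0.02781    0.02781
  Equil         3.26     0.6473     0.3304     0.8011
  solve Keq expr → x = 0.01391; check Q = 0.004822

x = 0.01391 M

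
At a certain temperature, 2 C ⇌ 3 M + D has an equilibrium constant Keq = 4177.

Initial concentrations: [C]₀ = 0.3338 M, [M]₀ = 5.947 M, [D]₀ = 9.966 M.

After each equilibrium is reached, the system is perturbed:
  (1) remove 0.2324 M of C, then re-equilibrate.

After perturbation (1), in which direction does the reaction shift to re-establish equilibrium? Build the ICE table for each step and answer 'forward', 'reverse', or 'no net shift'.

Direction: reverse

Q₀ = 1.8812e+04 vs Keq = 4177 ⇒ Q>K, reverse
Step 1:
                    C           M           D
  I            0.3338       5.947       9.966
  C            0.2929     -0.4394     -0.1465
  E            0.6267       5.508        9.82
  solve Keq expr → x = -0.1465; check Q = 4177
Then remove 0.2324 M of C.
Step 2:
                    C           M           D
  I            0.3943       5.508        9.82
  C            0.1833      -0.275    -0.09167
  E            0.5776       5.233       9.728
  solve Keq expr → x = -0.09167; check Q = 4177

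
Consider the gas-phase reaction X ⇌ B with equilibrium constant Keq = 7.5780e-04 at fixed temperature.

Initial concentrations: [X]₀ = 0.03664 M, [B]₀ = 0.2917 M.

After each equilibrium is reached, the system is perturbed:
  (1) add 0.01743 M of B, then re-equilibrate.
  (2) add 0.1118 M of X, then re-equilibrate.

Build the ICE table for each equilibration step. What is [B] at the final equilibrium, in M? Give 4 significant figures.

Q₀ = 7.961 vs Keq = 7.5780e-04 ⇒ Q>K, reverse
Step 1:
                    X           B
  Initial     0.03664      0.2917
  Change       0.2915     -0.2915
  Equil        0.3281  2.4863e-04
  solve Keq expr → x = -0.2915; check Q = 7.5780e-04
Then add 0.01743 M of B.
Step 2:
                    X           B
  Initial      0.3281     0.01768
  Change      0.01742    -0.01742
  Equil        0.3455  2.6183e-04
  solve Keq expr → x = -0.01742; check Q = 7.5780e-04
Then add 0.1118 M of X.
Step 3:
                    X           B
  Initial      0.4573  2.6183e-04
  Change  -8.4658e-05  8.4658e-05
  Equil        0.4572  3.4648e-04
  solve Keq expr → x = 8.4658e-05; check Q = 7.5780e-04

[B]_eq = 3.4648e-04 M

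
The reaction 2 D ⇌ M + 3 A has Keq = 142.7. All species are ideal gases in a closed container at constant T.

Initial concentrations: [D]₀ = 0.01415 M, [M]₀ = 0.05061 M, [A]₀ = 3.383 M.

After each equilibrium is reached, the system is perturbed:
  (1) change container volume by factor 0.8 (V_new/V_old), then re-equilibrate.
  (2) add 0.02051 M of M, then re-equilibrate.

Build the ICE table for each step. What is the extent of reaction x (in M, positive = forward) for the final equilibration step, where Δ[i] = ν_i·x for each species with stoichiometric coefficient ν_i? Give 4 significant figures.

Q₀ = 9787 vs Keq = 142.7 ⇒ Q>K, reverse
Step 1:
                  D         M         A
  I         0.01415   0.05061     3.383
  C         0.05878  -0.02939  -0.08817
  E         0.07293   0.02122     3.295
  solve Keq expr → x = -0.02939; check Q = 142.7
Then change container volume by factor 0.8 (V_new/V_old).
Step 2:
                  D         M         A
  I         0.09116   0.02652     4.119
  C         0.01041 -0.005207  -0.01562
  E          0.1016   0.02132     4.103
  solve Keq expr → x = -0.005207; check Q = 142.7
Then add 0.02051 M of M.
Step 3:
                  D         M         A
  I          0.1016   0.04183     4.103
  C         0.02058  -0.01029  -0.03087
  E          0.1222   0.03154     4.072
  solve Keq expr → x = -0.01029; check Q = 142.7

x = -0.01029 M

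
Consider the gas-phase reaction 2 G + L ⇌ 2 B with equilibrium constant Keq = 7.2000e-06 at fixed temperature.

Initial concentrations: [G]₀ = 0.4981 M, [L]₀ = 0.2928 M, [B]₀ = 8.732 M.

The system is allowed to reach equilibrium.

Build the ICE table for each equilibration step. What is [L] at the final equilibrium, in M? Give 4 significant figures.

[L]_eq = 4.632 M

Q₀ = 1050 vs Keq = 7.2000e-06 ⇒ Q>K, reverse
Step 1:
                   G          L          B
  Initial     0.4981     0.2928      8.732
  Change       8.679       4.34     -8.679
  Equil        9.177      4.632      0.053
  solve Keq expr → x = -4.34; check Q = 7.2000e-06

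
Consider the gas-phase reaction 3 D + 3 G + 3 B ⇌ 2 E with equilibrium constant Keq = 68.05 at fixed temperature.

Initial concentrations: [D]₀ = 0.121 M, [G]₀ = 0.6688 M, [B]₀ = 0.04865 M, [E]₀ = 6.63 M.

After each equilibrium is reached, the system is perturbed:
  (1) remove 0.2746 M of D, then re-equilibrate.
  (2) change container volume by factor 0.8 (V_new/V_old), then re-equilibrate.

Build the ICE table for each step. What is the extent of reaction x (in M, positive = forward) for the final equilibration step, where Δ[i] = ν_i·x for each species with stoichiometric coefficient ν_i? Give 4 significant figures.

x = 0.05724 M

Q₀ = 7.2033e+08 vs Keq = 68.05 ⇒ Q>K, reverse
Step 1:
                    D           G           B           E
  I             0.121      0.6688     0.04865        6.63
  C            0.6936      0.6936      0.6936     -0.4624
  E            0.8146       1.362      0.7423       6.168
  solve Keq expr → x = -0.2312; check Q = 68.05
Then remove 0.2746 M of D.
Step 2:
                    D           G           B           E
  I              0.54       1.362      0.7423       6.168
  C            0.1106      0.1106      0.1106     -0.0737
  E            0.6506       1.473      0.8528       6.094
  solve Keq expr → x = -0.03685; check Q = 68.05
Then change container volume by factor 0.8 (V_new/V_old).
Step 3:
                    D           G           B           E
  I            0.8132       1.841       1.066       7.617
  C           -0.1717     -0.1717     -0.1717      0.1145
  E            0.6415       1.669      0.8943       7.732
  solve Keq expr → x = 0.05724; check Q = 68.05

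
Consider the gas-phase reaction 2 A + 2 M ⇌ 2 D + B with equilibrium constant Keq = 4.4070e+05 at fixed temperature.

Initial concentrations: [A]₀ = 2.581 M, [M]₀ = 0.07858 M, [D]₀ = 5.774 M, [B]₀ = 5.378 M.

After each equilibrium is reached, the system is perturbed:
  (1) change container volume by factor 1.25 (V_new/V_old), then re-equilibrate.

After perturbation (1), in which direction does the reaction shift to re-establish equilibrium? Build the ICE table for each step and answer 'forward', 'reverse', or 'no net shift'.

Q₀ = 4359 vs Keq = 4.4070e+05 ⇒ Q<K, forward
Step 1:
                  A         M         D         B
  init        2.581   0.07858     5.774     5.378
  Δ        -0.07042  -0.07042   0.07042   0.03521
  eq          2.511  0.008159     5.844     5.413
  solve Keq expr → x = 0.03521; check Q = 4.4070e+05
Then change container volume by factor 1.25 (V_new/V_old).
Step 2:
                  A         M         D         B
  init        2.008  0.006527     4.676     4.331
  Δ       7.6611e-04 7.6611e-04 -7.6611e-04 -3.8305e-04
  eq          2.009  0.007293     4.675      4.33
  solve Keq expr → x = -3.8305e-04; check Q = 4.4070e+05

Direction: reverse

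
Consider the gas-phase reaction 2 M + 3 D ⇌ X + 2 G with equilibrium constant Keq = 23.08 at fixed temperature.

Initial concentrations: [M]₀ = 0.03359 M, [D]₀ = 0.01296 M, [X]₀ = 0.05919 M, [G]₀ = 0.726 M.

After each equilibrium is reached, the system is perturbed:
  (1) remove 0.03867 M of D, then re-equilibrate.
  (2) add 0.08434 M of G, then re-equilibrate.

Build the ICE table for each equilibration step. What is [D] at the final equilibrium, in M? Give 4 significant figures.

Q₀ = 1.2702e+07 vs Keq = 23.08 ⇒ Q>K, reverse
Step 1:
                  M         D         X         G
  Initial   0.03359   0.01296   0.05919     0.726
  Change     0.1063    0.1595  -0.05316   -0.1063
  Equil      0.1399    0.1724  0.006032    0.6197
  solve Keq expr → x = -0.05316; check Q = 23.08
Then remove 0.03867 M of D.
Step 2:
                  M         D         X         G
  Initial    0.1399    0.1338  0.006032    0.6197
  Change   0.004876  0.007314 -0.002438 -0.004876
  Equil      0.1448    0.1411  0.003594    0.6148
  solve Keq expr → x = -0.002438; check Q = 23.08
Then add 0.08434 M of G.
Step 3:
                  M         D         X         G
  Initial    0.1448    0.1411  0.003594    0.6991
  Change   0.001276  0.001914 -6.3809e-04 -0.001276
  Equil      0.1461     0.143  0.002956    0.6979
  solve Keq expr → x = -6.3809e-04; check Q = 23.08

[D]_eq = 0.143 M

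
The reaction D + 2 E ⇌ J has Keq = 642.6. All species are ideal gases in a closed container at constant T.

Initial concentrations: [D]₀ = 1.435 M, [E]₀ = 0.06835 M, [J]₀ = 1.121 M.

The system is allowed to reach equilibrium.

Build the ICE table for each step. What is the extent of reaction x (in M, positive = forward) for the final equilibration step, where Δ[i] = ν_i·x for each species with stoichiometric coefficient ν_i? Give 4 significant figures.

x = 0.01651 M

Q₀ = 167.2 vs Keq = 642.6 ⇒ Q<K, forward
Step 1:
                   D          E          J
  I            1.435    0.06835      1.121
  C         -0.01651   -0.03302    0.01651
  E            1.418    0.03533      1.138
  solve Keq expr → x = 0.01651; check Q = 642.6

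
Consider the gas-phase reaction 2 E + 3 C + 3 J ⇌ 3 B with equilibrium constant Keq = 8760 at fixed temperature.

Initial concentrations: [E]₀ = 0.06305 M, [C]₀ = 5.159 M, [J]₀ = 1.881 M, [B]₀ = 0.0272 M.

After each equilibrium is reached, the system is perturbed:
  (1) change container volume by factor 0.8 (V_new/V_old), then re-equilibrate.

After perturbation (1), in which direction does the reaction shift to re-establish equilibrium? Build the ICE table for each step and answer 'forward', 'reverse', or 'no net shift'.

Direction: forward

Q₀ = 5.5395e-06 vs Keq = 8760 ⇒ Q<K, forward
Step 1:
                    E           C           J           B
  I           0.06305       5.159       1.881      0.0272
  C          -0.06303    -0.09455    -0.09455     0.09455
  E        1.6679e-05       5.064       1.786      0.1217
  solve Keq expr → x = 0.03152; check Q = 8760
Then change container volume by factor 0.8 (V_new/V_old).
Step 2:
                    E           C           J           B
  I        2.0849e-05       6.331       2.233      0.1522
  C       -8.9124e-06 -1.3369e-05 -1.3369e-05  1.3369e-05
  E        1.1936e-05       6.331       2.233      0.1522
  solve Keq expr → x = 4.4562e-06; check Q = 8760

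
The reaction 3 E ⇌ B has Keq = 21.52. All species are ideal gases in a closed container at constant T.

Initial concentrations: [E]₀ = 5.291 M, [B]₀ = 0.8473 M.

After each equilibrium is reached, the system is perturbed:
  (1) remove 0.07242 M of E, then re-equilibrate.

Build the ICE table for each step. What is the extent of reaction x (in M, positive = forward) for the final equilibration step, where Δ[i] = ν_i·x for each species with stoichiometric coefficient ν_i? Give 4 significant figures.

Q₀ = 0.00572 vs Keq = 21.52 ⇒ Q<K, forward
Step 1:
                    E           B
  I             5.291      0.8473
  C            -4.806       1.602
  E            0.4846       2.449
  solve Keq expr → x = 1.602; check Q = 21.52
Then remove 0.07242 M of E.
Step 2:
                    E           B
  I            0.4122       2.449
  C           0.07086    -0.02362
  E            0.4831       2.426
  solve Keq expr → x = -0.02362; check Q = 21.52

x = -0.02362 M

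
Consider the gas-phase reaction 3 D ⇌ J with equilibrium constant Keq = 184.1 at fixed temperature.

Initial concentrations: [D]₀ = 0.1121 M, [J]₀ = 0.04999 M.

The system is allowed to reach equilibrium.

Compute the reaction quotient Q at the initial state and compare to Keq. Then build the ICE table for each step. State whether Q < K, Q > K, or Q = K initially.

Q₀ = 35.49 vs Keq = 184.1 ⇒ Q<K, forward
Step 1:
                    D           J
  I            0.1121     0.04999
  C          -0.04181     0.01394
  E           0.07029     0.06393
  solve Keq expr → x = 0.01394; check Q = 184.1

Q₀ = 35.49; Q < K (proceeds forward)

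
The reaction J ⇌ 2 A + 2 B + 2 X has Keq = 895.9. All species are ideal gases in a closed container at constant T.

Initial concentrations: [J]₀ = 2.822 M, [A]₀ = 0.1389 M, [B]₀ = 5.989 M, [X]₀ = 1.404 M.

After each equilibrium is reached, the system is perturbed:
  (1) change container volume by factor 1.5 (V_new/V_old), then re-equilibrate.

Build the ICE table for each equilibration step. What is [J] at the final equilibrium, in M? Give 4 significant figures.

Q₀ = 0.4834 vs Keq = 895.9 ⇒ Q<K, forward
Step 1:
                    J           A           B           X
  I             2.822      0.1389       5.989       1.404
  C           -0.8309       1.662       1.662       1.662
  E             1.991       1.801       7.651       3.066
  solve Keq expr → x = 0.8309; check Q = 895.9
Then change container volume by factor 1.5 (V_new/V_old).
Step 2:
                    J           A           B           X
  I             1.327         1.2       5.101       2.044
  C           -0.3417      0.6834      0.6834      0.6834
  E            0.9857       1.884       5.784       2.727
  solve Keq expr → x = 0.3417; check Q = 895.9

[J]_eq = 0.9857 M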